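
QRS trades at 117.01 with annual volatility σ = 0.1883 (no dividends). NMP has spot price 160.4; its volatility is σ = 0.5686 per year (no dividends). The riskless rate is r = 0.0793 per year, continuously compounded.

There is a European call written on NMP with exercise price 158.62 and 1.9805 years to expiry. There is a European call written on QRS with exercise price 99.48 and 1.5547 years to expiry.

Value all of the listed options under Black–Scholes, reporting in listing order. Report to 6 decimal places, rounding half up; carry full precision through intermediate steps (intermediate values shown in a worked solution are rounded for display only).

price(NMP call K=158.62) = 59.384219
price(QRS call K=99.48) = 30.354641

[NMP call K=158.62]
σ√T = 0.5686·√1.9805 = 0.800192
d₁ = (ln(S/K) + (r+σ²/2)T) / (σ√T) = (ln(160.4/158.62) + (0.0793+0.5686²/2)·1.9805) / 0.800192 = (0.011159 + 0.477207) / 0.800192 = 0.610312
d₂ = d₁ − σ√T = 0.610312 − 0.800192 = -0.189880
e^{−rT} = 0.854658
N(d₁) = 0.729172,  N(d₂) = 0.424701
price = S·N(d₁) − K·e^{−rT}·N(d₂) = 116.959244 − 57.575026 = 59.384219
[QRS call K=99.48]
σ√T = 0.1883·√1.5547 = 0.234787
d₁ = (ln(S/K) + (r+σ²/2)T) / (σ√T) = (ln(117.01/99.48) + (0.0793+0.1883²/2)·1.5547) / 0.234787 = (0.162303 + 0.150850) / 0.234787 = 1.333776
d₂ = d₁ − σ√T = 1.333776 − 0.234787 = 1.098989
e^{−rT} = 0.884009
N(d₁) = 0.908861,  N(d₂) = 0.864114
price = S·N(d₁) − K·e^{−rT}·N(d₂) = 106.345864 − 75.991222 = 30.354641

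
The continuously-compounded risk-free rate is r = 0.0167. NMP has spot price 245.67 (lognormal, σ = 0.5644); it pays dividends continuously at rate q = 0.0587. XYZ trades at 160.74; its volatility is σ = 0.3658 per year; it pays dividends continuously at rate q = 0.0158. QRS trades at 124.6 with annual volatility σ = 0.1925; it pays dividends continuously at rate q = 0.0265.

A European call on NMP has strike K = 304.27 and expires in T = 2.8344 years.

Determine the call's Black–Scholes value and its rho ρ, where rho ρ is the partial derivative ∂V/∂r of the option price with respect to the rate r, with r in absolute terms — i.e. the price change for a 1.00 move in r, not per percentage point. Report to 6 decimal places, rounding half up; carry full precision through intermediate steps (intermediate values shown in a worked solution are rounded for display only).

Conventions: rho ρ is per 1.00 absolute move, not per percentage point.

σ√T = 0.5644·√2.8344 = 0.950206
d₁ = (ln(S/K) + (r−q+σ²/2)T) / (σ√T) = (ln(245.67/304.27) + (0.0167−0.0587+0.5644²/2)·2.8344) / 0.950206 = (-0.213926 + 0.332401) / 0.950206 = 0.124683
d₂ = d₁ − σ√T = 0.124683 − 0.950206 = -0.825523
e^{−rT} = 0.953768
e^{−qT} = 0.846725
N(d₁) = 0.549613,  N(d₂) = 0.204537
Call price V = S·e^{−qT}·N(d₁) − K·e^{−rT}·N(d₂) = 114.327638 − 59.357388 = 54.970250
ρ = K·T·e^{−rT}·N(d₂) = 168.242580

price = 54.970250
ρ = 168.242580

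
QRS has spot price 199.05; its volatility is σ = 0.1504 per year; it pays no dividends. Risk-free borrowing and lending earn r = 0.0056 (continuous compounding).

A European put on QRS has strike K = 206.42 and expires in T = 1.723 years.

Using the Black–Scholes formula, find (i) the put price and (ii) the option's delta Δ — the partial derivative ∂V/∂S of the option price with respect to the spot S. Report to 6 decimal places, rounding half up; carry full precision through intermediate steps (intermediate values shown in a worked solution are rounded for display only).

σ√T = 0.1504·√1.723 = 0.197420
d₁ = (ln(S/K) + (r+σ²/2)T) / (σ√T) = (ln(199.05/206.42) + (0.0056+0.1504²/2)·1.723) / 0.197420 = (-0.036357 + 0.029136) / 0.197420 = -0.036576
d₂ = d₁ − σ√T = -0.036576 − 0.197420 = -0.233996
e^{−rT} = 0.990398
N(−d₁) = 0.514588,  N(−d₂) = 0.592506
Put price V = K·e^{−rT}·N(−d₂) − S·N(−d₁) = 121.130629 − 102.428828 = 18.701800
Δ = −N(−d₁) = -0.514588

price = 18.701800
Δ = -0.514588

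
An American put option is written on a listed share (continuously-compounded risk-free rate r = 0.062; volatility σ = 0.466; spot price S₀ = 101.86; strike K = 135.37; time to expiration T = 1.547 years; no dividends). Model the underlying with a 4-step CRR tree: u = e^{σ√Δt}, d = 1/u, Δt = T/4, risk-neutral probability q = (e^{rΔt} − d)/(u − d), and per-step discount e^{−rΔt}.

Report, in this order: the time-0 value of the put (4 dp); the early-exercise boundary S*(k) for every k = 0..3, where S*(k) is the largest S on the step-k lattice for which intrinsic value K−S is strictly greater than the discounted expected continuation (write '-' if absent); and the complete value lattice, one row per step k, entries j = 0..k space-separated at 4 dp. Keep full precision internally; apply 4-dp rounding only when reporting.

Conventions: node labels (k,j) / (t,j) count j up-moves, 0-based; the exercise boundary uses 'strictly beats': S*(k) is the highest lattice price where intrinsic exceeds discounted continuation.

price = 41.6883
boundary = - 76.2332 57.0539 76.2332
tree:
41.6883
59.1368 24.1159
78.3161 38.5930 8.9945
92.6702 59.1368 17.3610 0.0000
103.4130 78.3161 33.5100 0.0000 0.0000

Δt=0.38675, u=1.33616, d=0.74841, q=0.46934, disc=e^(-rΔt)=0.97631
k=4 terminal: V=max(K-S,0) → 103.4130 78.3161 33.5100 0.0000 0.0000
k=3: j=0 S=42.6998 intr=92.6702 cont=89.4629 V=92.6702[EX]; j=1 S=76.2332 intr=59.1368 cont=55.9294 V=59.1368[EX]; j=2 S=136.1015 intr=0.0000 cont=17.3610 V=17.3610[hold]; j=3 S=242.9862 intr=0.0000 cont=0.0000 V=0.0000[hold]  S*(3)=76.2332
k=2: j=0 S=57.0539 intr=78.3161 cont=75.1088 V=78.3161[EX]; j=1 S=101.8600 intr=33.5100 cont=38.5930 V=38.5930[hold]; j=2 S=181.8538 intr=0.0000 cont=8.9945 V=8.9945[hold]  S*(2)=57.0539
k=1: j=0 S=76.2332 intr=59.1368 cont=58.2586 V=59.1368[EX]; j=1 S=136.1015 intr=0.0000 cont=24.1159 V=24.1159[hold]  S*(1)=76.2332
k=0: j=0 S=101.8600 intr=33.5100 cont=41.6883 V=41.6883[hold]  S*(0)=-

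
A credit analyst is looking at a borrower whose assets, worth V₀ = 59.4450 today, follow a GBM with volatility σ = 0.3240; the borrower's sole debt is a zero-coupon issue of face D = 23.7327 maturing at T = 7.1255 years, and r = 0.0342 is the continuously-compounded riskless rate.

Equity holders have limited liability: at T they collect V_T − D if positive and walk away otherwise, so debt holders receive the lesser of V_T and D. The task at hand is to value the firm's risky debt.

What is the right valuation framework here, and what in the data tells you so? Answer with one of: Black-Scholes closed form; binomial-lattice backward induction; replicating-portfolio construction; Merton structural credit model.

framework: Merton structural credit model

Key observation: the data describe a firm's assets (V₀ = 59.4450, GBM) and a single zero-coupon debt of face 23.7327, so credit quantities follow from equity-as-call in the structural model.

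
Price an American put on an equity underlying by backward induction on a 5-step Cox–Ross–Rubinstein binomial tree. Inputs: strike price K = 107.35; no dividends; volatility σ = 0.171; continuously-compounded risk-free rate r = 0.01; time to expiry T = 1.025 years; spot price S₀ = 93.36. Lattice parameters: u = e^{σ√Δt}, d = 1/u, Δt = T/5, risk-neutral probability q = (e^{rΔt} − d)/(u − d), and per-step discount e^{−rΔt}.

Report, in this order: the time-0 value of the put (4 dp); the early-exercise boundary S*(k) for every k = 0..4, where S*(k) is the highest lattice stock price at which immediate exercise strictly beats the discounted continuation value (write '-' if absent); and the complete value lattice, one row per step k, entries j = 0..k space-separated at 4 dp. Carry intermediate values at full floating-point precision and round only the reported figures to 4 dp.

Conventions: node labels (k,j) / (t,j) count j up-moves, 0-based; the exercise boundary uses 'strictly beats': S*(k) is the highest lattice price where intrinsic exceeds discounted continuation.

params: Δt=0.20500 u=1.08050 d=0.92550 q=0.49389 e^(-rΔt)=0.99795
t_5 payoffs: 43.9575 33.3406 20.9455 6.4746 0.0000 0.0000
t_4: node(4,0) S=68.4956 payoff=38.8544 vs cont=38.6346 → 38.8544 [stop]  node(4,1) S=79.9671 payoff=27.3829 vs cont=27.1630 → 27.3829 [stop]  node(4,2) S=93.3600 payoff=13.9900 vs cont=13.7702 → 13.9900 [stop]  node(4,3) S=108.9959 payoff=0.0000 vs cont=3.2701 → 3.2701 [wait]  node(4,4) S=127.2504 payoff=0.0000 vs cont=0.0000 → 0.0000 [wait]  ⇒ S*(4)=93.3600
t_3: node(3,0) S=74.0094 payoff=33.3406 vs cont=33.1207 → 33.3406 [stop]  node(3,1) S=86.4045 payoff=20.9455 vs cont=20.7257 → 20.9455 [stop]  node(3,2) S=100.8754 payoff=6.4746 vs cont=8.6777 → 8.6777 [wait]  node(3,3) S=117.7700 payoff=0.0000 vs cont=1.6516 → 1.6516 [wait]  ⇒ S*(3)=86.4045
t_2: node(2,0) S=79.9671 payoff=27.3829 vs cont=27.1630 → 27.3829 [stop]  node(2,1) S=93.3600 payoff=13.9900 vs cont=14.8561 → 14.8561 [wait]  node(2,2) S=108.9959 payoff=0.0000 vs cont=5.1969 → 5.1969 [wait]  ⇒ S*(2)=79.9671
t_1: node(1,0) S=86.4045 payoff=20.9455 vs cont=21.1525 → 21.1525 [wait]  node(1,1) S=100.8754 payoff=6.4746 vs cont=10.0648 → 10.0648 [wait]  ⇒ S*(1)=-
t_0: node(0,0) S=93.3600 payoff=13.9900 vs cont=15.6443 → 15.6443 [wait]  ⇒ S*(0)=-

price = 15.6443
boundary = - - 79.9671 86.4045 93.3600
tree:
15.6443
21.1525 10.0648
27.3829 14.8561 5.1969
33.3406 20.9455 8.6777 1.6516
38.8544 27.3829 13.9900 3.2701 0.0000
43.9575 33.3406 20.9455 6.4746 0.0000 0.0000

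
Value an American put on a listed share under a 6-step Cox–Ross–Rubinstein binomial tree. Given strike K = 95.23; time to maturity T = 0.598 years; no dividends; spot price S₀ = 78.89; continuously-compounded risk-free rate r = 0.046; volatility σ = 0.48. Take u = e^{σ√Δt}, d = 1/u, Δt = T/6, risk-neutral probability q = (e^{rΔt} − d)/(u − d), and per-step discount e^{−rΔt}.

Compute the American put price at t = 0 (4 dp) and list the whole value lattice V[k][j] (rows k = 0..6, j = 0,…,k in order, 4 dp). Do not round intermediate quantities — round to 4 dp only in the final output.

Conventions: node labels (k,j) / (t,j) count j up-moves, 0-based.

Δt=0.09967  u=1.16362  d=0.85939  q=0.47729  discount=0.99543
step 6 (expiry): payoffs max(K−S,0) = 63.4500 52.1995 36.9661 16.3400 0.0000 0.0000 0.0000
k=5: (k=5,j=0): S=36.9799, K−S=58.2501, hold=57.8145 ⇒ V=58.2501 exercise | (k=5,j=1): S=50.0712, K−S=45.1588, hold=44.7232 ⇒ V=45.1588 exercise | (k=5,j=2): S=67.7970, K−S=27.4330, hold=26.9974 ⇒ V=27.4330 exercise | (k=5,j=3): S=91.7980, K−S=3.4320, hold=8.5020 ⇒ V=8.5020 continue | (k=5,j=4): S=124.2956, K−S=0.0000, hold=0.0000 ⇒ V=0.0000 continue | (k=5,j=5): S=168.2978, K−S=0.0000, hold=0.0000 ⇒ V=0.0000 continue
k=4: (k=4,j=0): S=43.0305, K−S=52.1995, hold=51.7639 ⇒ V=52.1995 exercise | (k=4,j=1): S=58.2639, K−S=36.9661, hold=36.5305 ⇒ V=36.9661 exercise | (k=4,j=2): S=78.8900, K−S=16.3400, hold=18.3132 ⇒ V=18.3132 continue | (k=4,j=3): S=106.8180, K−S=0.0000, hold=4.4237 ⇒ V=4.4237 continue | (k=4,j=4): S=144.6329, K−S=0.0000, hold=0.0000 ⇒ V=0.0000 continue
k=3: (k=3,j=0): S=50.0712, K−S=45.1588, hold=44.7232 ⇒ V=45.1588 exercise | (k=3,j=1): S=67.7970, K−S=27.4330, hold=27.9349 ⇒ V=27.9349 continue | (k=3,j=2): S=91.7980, K−S=3.4320, hold=11.6304 ⇒ V=11.6304 continue | (k=3,j=3): S=124.2956, K−S=0.0000, hold=2.3017 ⇒ V=2.3017 continue
k=2: (k=2,j=0): S=58.2639, K−S=36.9661, hold=36.7690 ⇒ V=36.9661 exercise | (k=2,j=1): S=78.8900, K−S=16.3400, hold=20.0607 ⇒ V=20.0607 continue | (k=2,j=2): S=106.8180, K−S=0.0000, hold=7.1451 ⇒ V=7.1451 continue
k=1: (k=1,j=0): S=67.7970, K−S=27.4330, hold=28.7651 ⇒ V=28.7651 continue | (k=1,j=1): S=91.7980, K−S=3.4320, hold=13.8326 ⇒ V=13.8326 continue
k=0: (k=0,j=0): S=78.8900, K−S=16.3400, hold=21.5390 ⇒ V=21.5390 continue

price = 21.5390
tree:
21.5390
28.7651 13.8326
36.9661 20.0607 7.1451
45.1588 27.9349 11.6304 2.3017
52.1995 36.9661 18.3132 4.4237 0.0000
58.2501 45.1588 27.4330 8.5020 0.0000 0.0000
63.4500 52.1995 36.9661 16.3400 0.0000 0.0000 0.0000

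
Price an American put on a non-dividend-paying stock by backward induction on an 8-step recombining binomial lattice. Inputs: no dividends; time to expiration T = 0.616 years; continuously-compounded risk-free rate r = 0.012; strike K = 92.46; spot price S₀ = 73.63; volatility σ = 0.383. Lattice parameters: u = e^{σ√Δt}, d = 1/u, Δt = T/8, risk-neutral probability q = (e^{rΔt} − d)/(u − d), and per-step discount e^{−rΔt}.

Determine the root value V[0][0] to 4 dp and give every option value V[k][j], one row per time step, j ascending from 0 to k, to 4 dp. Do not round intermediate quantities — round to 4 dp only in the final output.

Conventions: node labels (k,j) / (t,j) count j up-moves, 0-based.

price = 21.5036
tree:
21.5036
27.0727 15.4586
33.0063 20.6399 9.8256
38.9313 26.5945 14.1717 5.0946
44.3284 32.9291 19.7227 8.1321 1.7846
49.1813 38.9313 26.2538 12.6228 3.2398 0.1976
53.5449 44.3284 32.9291 18.8300 5.8632 0.3788 0.0000
57.4685 49.1813 38.9313 26.2538 10.5738 0.7261 0.0000 0.0000
60.9965 53.5449 44.3284 32.9291 18.8300 1.3918 0.0000 0.0000 0.0000

Δt=0.07700, u=1.11213, d=0.89917, q=0.47780, disc=e^(-rΔt)=0.99908
k=8 terminal: V=max(K-S,0) → 60.9965 53.5449 44.3284 32.9291 18.8300 1.3918 0.0000 0.0000 0.0000
k=7: j=0 S=34.9915 intr=57.4685 cont=57.3831 V=57.4685[EX]; j=1 S=43.2787 intr=49.1813 cont=49.0959 V=49.1813[EX]; j=2 S=53.5287 intr=38.9313 cont=38.8459 V=38.9313[EX]; j=3 S=66.2062 intr=26.2538 cont=26.1684 V=26.2538[EX]; j=4 S=81.8862 intr=10.5738 cont=10.4884 V=10.5738[EX]; j=5 S=101.2798 intr=0.0000 cont=0.7261 V=0.7261[hold]; j=6 S=125.2665 intr=0.0000 cont=0.0000 V=0.0000[hold]; j=7 S=154.9341 intr=0.0000 cont=0.0000 V=0.0000[hold]
k=6: j=0 S=38.9151 intr=53.5449 cont=53.4595 V=53.5449[EX]; j=1 S=48.1316 intr=44.3284 cont=44.2430 V=44.3284[EX]; j=2 S=59.5309 intr=32.9291 cont=32.8437 V=32.9291[EX]; j=3 S=73.6300 intr=18.8300 cont=18.7446 V=18.8300[EX]; j=4 S=91.0682 intr=1.3918 cont=5.8632 V=5.8632[hold]; j=5 S=112.6364 intr=0.0000 cont=0.3788 V=0.3788[hold]; j=6 S=139.3128 intr=0.0000 cont=0.0000 V=0.0000[hold]
k=5: j=0 S=43.2787 intr=49.1813 cont=49.0959 V=49.1813[EX]; j=1 S=53.5287 intr=38.9313 cont=38.8459 V=38.9313[EX]; j=2 S=66.2062 intr=26.2538 cont=26.1684 V=26.2538[EX]; j=3 S=81.8862 intr=10.5738 cont=12.6228 V=12.6228[hold]; j=4 S=101.2798 intr=0.0000 cont=3.2398 V=3.2398[hold]; j=5 S=125.2665 intr=0.0000 cont=0.1976 V=0.1976[hold]
k=4: j=0 S=48.1316 intr=44.3284 cont=44.2430 V=44.3284[EX]; j=1 S=59.5309 intr=32.9291 cont=32.8437 V=32.9291[EX]; j=2 S=73.6300 intr=18.8300 cont=19.7227 V=19.7227[hold]; j=3 S=91.0682 intr=1.3918 cont=8.1321 V=8.1321[hold]; j=4 S=112.6364 intr=0.0000 cont=1.7846 V=1.7846[hold]
k=3: j=0 S=53.5287 intr=38.9313 cont=38.8459 V=38.9313[EX]; j=1 S=66.2062 intr=26.2538 cont=26.5945 V=26.5945[hold]; j=2 S=81.8862 intr=10.5738 cont=14.1717 V=14.1717[hold]; j=3 S=101.2798 intr=0.0000 cont=5.0946 V=5.0946[hold]
k=2: j=0 S=59.5309 intr=32.9291 cont=33.0063 V=33.0063[hold]; j=1 S=73.6300 intr=18.8300 cont=20.6399 V=20.6399[hold]; j=2 S=91.0682 intr=1.3918 cont=9.8256 V=9.8256[hold]
k=1: j=0 S=66.2062 intr=26.2538 cont=27.0727 V=27.0727[hold]; j=1 S=81.8862 intr=10.5738 cont=15.4586 V=15.4586[hold]
k=0: j=0 S=73.6300 intr=18.8300 cont=21.5036 V=21.5036[hold]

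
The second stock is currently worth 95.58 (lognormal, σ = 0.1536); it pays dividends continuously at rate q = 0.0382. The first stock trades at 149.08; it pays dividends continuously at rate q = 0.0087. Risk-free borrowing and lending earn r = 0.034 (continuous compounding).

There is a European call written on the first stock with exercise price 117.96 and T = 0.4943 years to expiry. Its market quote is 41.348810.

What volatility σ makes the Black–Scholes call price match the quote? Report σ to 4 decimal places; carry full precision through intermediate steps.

At σ = 0.5816 the Black–Scholes value reproduces the quote:
σ√T = 0.5816·√0.4943 = 0.408902
d₁ = (ln(S/K) + (r−q+σ²/2)T) / (σ√T) = (ln(149.08/117.96) + (0.034−0.0087+0.5816²/2)·0.4943) / 0.408902 = (0.234137 + 0.096106) / 0.408902 = 0.807635
d₂ = d₁ − σ√T = 0.807635 − 0.408902 = 0.398732
e^{−rT} = 0.983334
e^{−qT} = 0.995709
N(d₁) = 0.790350,  N(d₂) = 0.654955
V = S·e^{−qT}·N(d₁) − K·e^{−rT}·N(d₂) = 117.319710 − 75.970900 = 41.348810 (the quoted price), and the Black–Scholes price is strictly increasing in σ, so σ is unique

sigma = 0.5816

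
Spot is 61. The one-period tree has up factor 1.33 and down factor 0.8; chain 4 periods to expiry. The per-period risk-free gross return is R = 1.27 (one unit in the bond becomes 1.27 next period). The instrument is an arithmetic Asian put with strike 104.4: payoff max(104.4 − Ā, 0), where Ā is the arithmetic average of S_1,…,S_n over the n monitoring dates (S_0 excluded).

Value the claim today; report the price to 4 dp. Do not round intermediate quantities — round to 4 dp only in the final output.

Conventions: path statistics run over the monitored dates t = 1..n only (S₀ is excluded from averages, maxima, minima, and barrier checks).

price = 2.4880

No-arbitrage gives p* = (R−d)/(u−d) = 0.8868: enumerate every path, weight its payoff by its p*-probability, and discount by R^4.
Enumerate all 2^4 = 16 price paths (U = up ×1.33, D = down ×0.8); each path with k up-moves has probability p*^k·(1−p*)^(4−k).
DDDD: Ā=36.0144, payoff=68.3856, prob=0.000164
UDDD: Ā=59.8739, payoff=44.5261, prob=0.001287
DUDD: Ā=51.7914, payoff=52.6086, prob=0.001287
UUDD: Ā=86.1033, payoff=18.2967, prob=0.010078
DDUD: Ā=45.3254, payoff=59.0746, prob=0.001287
UDUD: Ā=75.3535, payoff=29.0465, prob=0.010078
DUUD: Ā=67.2710, payoff=37.1290, prob=0.010078
UUUD: Ā=111.8381, payoff=0.0000, prob=0.078948
DDDU: Ā=40.1526, payoff=64.2474, prob=0.001287
UDDU: Ā=66.7538, payoff=37.6462, prob=0.010078
DUDU: Ā=58.6713, payoff=45.7287, prob=0.010078
UUDU: Ā=97.5410, payoff=6.8590, prob=0.078948
DDUU: Ā=52.2053, payoff=52.1947, prob=0.010078
UDUU: Ā=86.7913, payoff=17.6087, prob=0.078948
DUUU: Ā=78.7088, payoff=25.6912, prob=0.078948
UUUU: Ā=130.8533, payoff=0.0000, prob=0.618426
Price = Σ prob·payoff / R^4 = 6.472517 / 2.601446 = 2.4880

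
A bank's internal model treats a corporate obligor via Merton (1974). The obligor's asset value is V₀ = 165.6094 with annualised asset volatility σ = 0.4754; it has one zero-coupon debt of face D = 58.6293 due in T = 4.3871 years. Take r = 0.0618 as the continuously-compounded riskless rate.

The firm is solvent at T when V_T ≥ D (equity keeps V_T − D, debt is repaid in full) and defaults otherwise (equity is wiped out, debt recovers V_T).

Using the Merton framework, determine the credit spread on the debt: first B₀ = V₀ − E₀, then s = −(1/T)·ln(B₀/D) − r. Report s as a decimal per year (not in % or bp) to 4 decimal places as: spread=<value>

spread=0.0184

With assets at 165.6094 and a single debt payment of 58.6293 at 4.3871 years:
d₁ = [ln(V₀/D) + (r + σ²/2)T] / (σ√T)
   = [ln(165.6094/58.6293) + (0.0618 + 0.5·0.4754²)·4.3871] / (0.4754·√4.3871)
   = [1.038397 + 0.766876] / 0.995745 = 1.812989
d₂ = d₁ − σ√T = 1.812989 − 0.995745 = 0.817244
N(d₁) = 0.965083,  N(d₂) = 0.793106,  e^(−rT) = 0.762523
E₀ = V₀·N(d₁) − D·e^(−rT)·N(d₂)
   = 165.6094·0.965083 − 58.6293·0.762523·0.793106 = 124.370132
B₀ = V₀ − E₀ = 165.6094 − 124.370132 = 41.239268
spread = −(1/T)·ln(B₀/D) − r = −(1/4.3871)·ln(41.239268/58.6293) − 0.0618 = 0.01839960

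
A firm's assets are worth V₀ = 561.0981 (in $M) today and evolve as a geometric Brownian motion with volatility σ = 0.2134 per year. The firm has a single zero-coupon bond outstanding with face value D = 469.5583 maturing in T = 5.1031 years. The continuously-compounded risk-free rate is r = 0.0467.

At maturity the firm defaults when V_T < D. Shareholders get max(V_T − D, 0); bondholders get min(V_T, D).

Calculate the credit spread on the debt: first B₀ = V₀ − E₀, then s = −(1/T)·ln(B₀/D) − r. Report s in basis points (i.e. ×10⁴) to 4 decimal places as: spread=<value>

spread=126.6215

Apply the equity-as-call identities (strike 469.5583, horizon 5.1031 years):
d₁ = [ln(V₀/D) + (r + σ²/2)T] / (σ√T)
   = [ln(561.0981/469.5583) + (0.0467 + 0.5·0.2134²)·5.1031] / (0.2134·√5.1031)
   = [0.178103 + 0.354511] / 0.482071 = 1.104846
d₂ = d₁ − σ√T = 1.104846 − 0.482071 = 0.622774
N(d₁) = 0.865387,  N(d₂) = 0.733283,  e^(−rT) = 0.787955
E₀ = V₀·N(d₁) − D·e^(−rT)·N(d₂)
   = 561.0981·0.865387 − 469.5583·0.787955·0.733283 = 214.258830
B₀ = V₀ − E₀ = 561.0981 − 214.258830 = 346.839270
spread = −(1/T)·ln(B₀/D) − r = −(1/5.1031)·ln(346.839270/469.5583) − 0.0467 = 0.01266215
in basis points: 0.01266215 × 10⁴ = 126.6215 bp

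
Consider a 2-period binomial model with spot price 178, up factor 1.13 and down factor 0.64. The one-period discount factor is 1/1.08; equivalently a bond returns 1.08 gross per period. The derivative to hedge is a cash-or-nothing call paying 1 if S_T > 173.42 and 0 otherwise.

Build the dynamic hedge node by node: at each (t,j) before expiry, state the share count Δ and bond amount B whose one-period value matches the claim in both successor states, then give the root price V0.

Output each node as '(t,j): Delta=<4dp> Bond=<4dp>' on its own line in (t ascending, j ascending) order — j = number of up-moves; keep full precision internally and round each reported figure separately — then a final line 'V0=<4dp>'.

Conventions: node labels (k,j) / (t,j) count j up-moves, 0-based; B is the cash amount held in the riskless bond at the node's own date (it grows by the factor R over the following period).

Risk-neutral probability p* = (R−d)/(u−d) = (1.08−0.64)/(1.13−0.64) = 0.8980.
At maturity the claim pays: V(2,0)=0.0000, V(2,1)=0.0000, V(2,2)=1.0000
(1,0): S=113.9200. Δ = (V_up−V_dn)/(S_up−S_dn) = (0.0000−0.0000)/(128.7296−72.9088) = 0.0000. V = [p*·0.0000 + (1−p*)·0.0000]/1.08 = 0.0000. B = V − Δ·S = 0.0000.
(1,1): S=201.1400. Δ = (V_up−V_dn)/(S_up−S_dn) = (1.0000−0.0000)/(227.2882−128.7296) = 0.0101. V = [p*·1.0000 + (1−p*)·0.0000]/1.08 = 0.8314. B = V − Δ·S = -1.2094.
(0,0): S=178.0000. Δ = (V_up−V_dn)/(S_up−S_dn) = (0.8314−0.0000)/(201.1400−113.9200) = 0.0095. V = [p*·0.8314 + (1−p*)·0.0000]/1.08 = 0.6913. B = V − Δ·S = -1.0055.
Verification: the root portfolio costs Δ(0,0)·S0 + B(0,0) = 0.6913, matching V0.

(0,0): Delta=0.0095 Bond=-1.0055
(1,0): Delta=0.0000 Bond=0.0000
(1,1): Delta=0.0101 Bond=-1.2094
V0=0.6913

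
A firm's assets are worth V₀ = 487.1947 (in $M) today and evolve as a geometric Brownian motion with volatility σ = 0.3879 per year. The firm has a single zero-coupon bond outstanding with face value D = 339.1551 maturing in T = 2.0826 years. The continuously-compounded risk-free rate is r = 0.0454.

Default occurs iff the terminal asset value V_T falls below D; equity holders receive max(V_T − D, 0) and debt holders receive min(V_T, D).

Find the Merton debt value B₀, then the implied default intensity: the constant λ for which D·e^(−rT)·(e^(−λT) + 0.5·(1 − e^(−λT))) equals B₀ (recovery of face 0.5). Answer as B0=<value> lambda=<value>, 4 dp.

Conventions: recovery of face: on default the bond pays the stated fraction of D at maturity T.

B0=283.7747 lambda=0.0841

With assets at 487.1947 and a single debt payment of 339.1551 at 2.0826 years:
d₁ = [ln(V₀/D) + (r + σ²/2)T] / (σ√T)
   = [ln(487.1947/339.1551) + (0.0454 + 0.5·0.3879²)·2.0826] / (0.3879·√2.0826)
   = [0.362206 + 0.251231] / 0.559787 = 1.095840
d₂ = d₁ − σ√T = 1.095840 − 0.559787 = 0.536053
N(d₁) = 0.863426,  N(d₂) = 0.704039,  e^(−rT) = 0.909782
E₀ = V₀·N(d₁) − D·e^(−rT)·N(d₂)
   = 487.1947·0.863426 − 339.1551·0.909782·0.704039 = 203.419995
B₀ = V₀ − E₀ = 487.1947 − 203.419995 = 283.774705
e^(−λT) = (B₀·e^(rT)/D − 0.5)/(1 − 0.5) = (283.7747·1.099164/339.1551 − 0.5)/0.5 = 0.83936483
λ = −ln(0.83936483)/2.0826 = 0.084082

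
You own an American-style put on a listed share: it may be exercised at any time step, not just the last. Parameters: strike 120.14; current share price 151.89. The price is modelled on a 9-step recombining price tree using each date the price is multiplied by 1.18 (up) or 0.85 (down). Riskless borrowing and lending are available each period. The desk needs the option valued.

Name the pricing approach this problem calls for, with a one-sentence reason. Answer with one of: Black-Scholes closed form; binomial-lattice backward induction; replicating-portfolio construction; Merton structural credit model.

framework: binomial-lattice backward induction

Key observation: early exercise of the strike-120.14 put must be checked at each of the 9 dates (spot 151.89), which forces a node-by-node comparison of intrinsic and continuation value backward from expiry.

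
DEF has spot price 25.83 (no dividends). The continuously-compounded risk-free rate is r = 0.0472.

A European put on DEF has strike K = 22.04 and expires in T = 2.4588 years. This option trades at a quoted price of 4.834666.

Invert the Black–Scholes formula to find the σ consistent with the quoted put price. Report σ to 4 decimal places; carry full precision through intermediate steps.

At σ = 0.5498 the Black–Scholes value reproduces the quote:
σ√T = 0.5498·√2.4588 = 0.862117
d₁ = (ln(S/K) + (r+σ²/2)T) / (σ√T) = (ln(25.83/22.04) + (0.0472+0.5498²/2)·2.4588) / 0.862117 = (0.158678 + 0.487678) / 0.862117 = 0.749731
d₂ = d₁ − σ√T = 0.749731 − 0.862117 = -0.112386
e^{−rT} = 0.890426
N(−d₁) = 0.226708,  N(−d₂) = 0.544741
V = K·e^{−rT}·N(−d₂) − S·N(−d₁) = 10.690543 − 5.855877 = 4.834666 (the observed quote) — the price is monotone increasing in volatility, hence this σ is the only solution

sigma = 0.5498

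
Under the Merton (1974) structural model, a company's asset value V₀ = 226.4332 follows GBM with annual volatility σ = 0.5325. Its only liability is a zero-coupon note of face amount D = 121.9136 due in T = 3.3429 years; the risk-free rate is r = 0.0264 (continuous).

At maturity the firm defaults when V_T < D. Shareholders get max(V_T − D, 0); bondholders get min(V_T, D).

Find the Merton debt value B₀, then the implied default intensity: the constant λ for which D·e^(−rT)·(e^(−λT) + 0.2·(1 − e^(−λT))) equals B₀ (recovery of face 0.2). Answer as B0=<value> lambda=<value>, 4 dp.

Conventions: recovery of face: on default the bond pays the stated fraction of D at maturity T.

B0=91.8552 lambda=0.0748

Apply the equity-as-call identities (strike 121.9136, horizon 3.3429 years):
d₁ = [ln(V₀/D) + (r + σ²/2)T] / (σ√T)
   = [ln(226.4332/121.9136) + (0.0264 + 0.5·0.5325²)·3.3429] / (0.5325·√3.3429)
   = [0.619137 + 0.562203] / 0.973602 = 1.213371
d₂ = d₁ − σ√T = 1.213371 − 0.973602 = 0.239769
N(d₁) = 0.887506,  N(d₂) = 0.594745,  e^(−rT) = 0.915530
E₀ = V₀·N(d₁) − D·e^(−rT)·N(d₂)
   = 226.4332·0.887506 − 121.9136·0.915530·0.594745 = 134.578003
B₀ = V₀ − E₀ = 226.4332 − 134.578003 = 91.855197
e^(−λT) = (B₀·e^(rT)/D − 0.2)/(1 − 0.2) = (91.8552·1.092264/121.9136 − 0.2)/0.8 = 0.77870110
λ = −ln(0.77870110)/3.3429 = 0.074824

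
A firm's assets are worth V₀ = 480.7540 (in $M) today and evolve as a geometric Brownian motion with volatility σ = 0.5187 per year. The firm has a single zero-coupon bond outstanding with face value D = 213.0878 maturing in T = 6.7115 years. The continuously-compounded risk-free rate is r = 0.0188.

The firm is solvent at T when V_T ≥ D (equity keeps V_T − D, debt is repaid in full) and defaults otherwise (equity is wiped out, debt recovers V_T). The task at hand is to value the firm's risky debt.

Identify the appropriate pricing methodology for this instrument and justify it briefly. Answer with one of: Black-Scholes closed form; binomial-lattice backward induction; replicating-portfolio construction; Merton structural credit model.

Key observation: a levered firm with one bullet debt due at 6.7115 years is the canonical structural-credit setup: equity is a call on the firm's assets struck at the face value.

framework: Merton structural credit model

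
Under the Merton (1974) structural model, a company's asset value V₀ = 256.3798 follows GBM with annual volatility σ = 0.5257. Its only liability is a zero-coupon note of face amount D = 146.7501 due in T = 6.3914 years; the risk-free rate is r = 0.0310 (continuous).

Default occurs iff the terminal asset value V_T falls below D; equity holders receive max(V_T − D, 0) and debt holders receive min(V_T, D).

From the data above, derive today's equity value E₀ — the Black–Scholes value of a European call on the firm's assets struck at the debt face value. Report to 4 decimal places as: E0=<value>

E0=172.9068

Work the structural quantities from V₀ = 256.3798 against face 146.7501:
d₁ = [ln(V₀/D) + (r + σ²/2)T] / (σ√T)
   = [ln(256.3798/146.7501) + (0.0310 + 0.5·0.5257²)·6.3914] / (0.5257·√6.3914)
   = [0.557929 + 1.081299] / 1.329034 = 1.233398
d₂ = d₁ − σ√T = 1.233398 − 1.329034 = -0.095636
N(d₁) = 0.891286,  N(d₂) = 0.461905,  e^(−rT) = 0.820260
E₀ = V₀·N(d₁) − D·e^(−rT)·N(d₂)
   = 256.3798·0.891286 − 146.7501·0.820260·0.461905 = 172.906789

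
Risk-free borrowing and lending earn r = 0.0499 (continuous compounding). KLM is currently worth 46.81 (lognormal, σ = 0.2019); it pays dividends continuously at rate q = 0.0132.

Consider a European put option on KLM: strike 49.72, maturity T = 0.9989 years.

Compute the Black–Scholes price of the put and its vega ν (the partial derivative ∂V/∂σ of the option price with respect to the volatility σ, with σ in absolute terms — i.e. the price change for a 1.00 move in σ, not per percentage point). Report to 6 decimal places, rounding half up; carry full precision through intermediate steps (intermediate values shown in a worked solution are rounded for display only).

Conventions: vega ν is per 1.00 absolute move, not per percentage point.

price = 4.335565
ν = 18.417283

σ√T = 0.2019·√0.9989 = 0.201789
d₁ = (ln(S/K) + (r−q+σ²/2)T) / (σ√T) = (ln(46.81/49.72) + (0.0499−0.0132+0.2019²/2)·0.9989) / 0.201789 = (-0.060310 + 0.057019) / 0.201789 = -0.016311
d₂ = d₁ − σ√T = -0.016311 − 0.201789 = -0.218100
e^{−rT} = 0.951377
e^{−qT} = 0.986901
N(−d₁) = 0.506507,  N(−d₂) = 0.586324
Put price V = K·e^{−rT}·N(−d₂) − S·e^{−qT}·N(−d₁) = 27.734583 − 23.399017 = 4.335565
φ(d₁) = (1/√(2π))·e^{−d₁²/2} = 0.398889
ν = S·e^{−qT}·φ(d₁)·√T = 18.417283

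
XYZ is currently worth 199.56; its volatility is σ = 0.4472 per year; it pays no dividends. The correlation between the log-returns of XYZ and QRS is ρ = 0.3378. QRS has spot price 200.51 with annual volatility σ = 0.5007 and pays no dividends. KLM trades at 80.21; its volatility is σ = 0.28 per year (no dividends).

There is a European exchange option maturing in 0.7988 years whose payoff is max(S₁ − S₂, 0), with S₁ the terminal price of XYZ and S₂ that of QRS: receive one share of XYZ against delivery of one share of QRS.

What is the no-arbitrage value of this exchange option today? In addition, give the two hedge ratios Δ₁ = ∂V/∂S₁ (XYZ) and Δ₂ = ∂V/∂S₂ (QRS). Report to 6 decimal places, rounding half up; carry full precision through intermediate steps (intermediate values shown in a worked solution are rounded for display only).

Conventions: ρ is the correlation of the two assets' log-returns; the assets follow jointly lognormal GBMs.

σ_eff = √(σ₁² + σ₂² − 2ρσ₁σ₂) = √(0.4472² + 0.5007² − 2·0.3378·0.4472·0.5007) = 0.547186
d₁ = (ln(S₁/S₂) + (q₂ − q₁ + σ_eff²/2)T) / (σ_eff√T) = (ln(199.56/200.51) + (0.0 − 0.0 + 0.149706)·0.7988) / 0.489051 = 0.234814
d₂ = d₁ − σ_eff√T = 0.234814 − 0.489051 = -0.254236
N(d₁) = 0.592824,  N(d₂) = 0.399656
V = S₁·e^{−q₁T}·N(d₁) − S₂·e^{−q₂T}·N(d₂) = 118.303884 − 80.135111 = 38.168774
Key observation: no risk-free rate is needed — with the second asset as numeraire the exchange option is a call on the ratio S₁/S₂, and r cancels out of the value.
Δ₁ = e^{−q₁T}·N(d₁) = 0.592824;  Δ₂ = −e^{−q₂T}·N(d₂) = -0.399656

exchange price = 38.168774
Δ1 = 0.592824
Δ2 = -0.399656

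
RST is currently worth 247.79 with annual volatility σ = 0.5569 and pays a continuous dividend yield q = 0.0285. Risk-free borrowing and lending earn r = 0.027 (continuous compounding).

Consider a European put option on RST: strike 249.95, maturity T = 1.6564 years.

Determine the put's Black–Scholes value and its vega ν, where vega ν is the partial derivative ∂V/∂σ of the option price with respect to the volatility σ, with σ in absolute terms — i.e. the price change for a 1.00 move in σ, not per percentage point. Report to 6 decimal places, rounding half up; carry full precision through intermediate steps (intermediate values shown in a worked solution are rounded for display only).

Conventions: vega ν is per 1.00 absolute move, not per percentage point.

σ√T = 0.5569·√1.6564 = 0.716737
d₁ = (ln(S/K) + (r−q+σ²/2)T) / (σ√T) = (ln(247.79/249.95) + (0.027−0.0285+0.5569²/2)·1.6564) / 0.716737 = (-0.008679 + 0.254371) / 0.716737 = 0.342793
d₂ = d₁ − σ√T = 0.342793 − 0.716737 = -0.373944
e^{−rT} = 0.956263
e^{−qT} = 0.953890
N(−d₁) = 0.365877,  N(−d₂) = 0.645777
Put price V = K·e^{−rT}·N(−d₂) − S·e^{−qT}·N(−d₁) = 154.352255 − 86.480323 = 67.871932
φ(d₁) = (1/√(2π))·e^{−d₁²/2} = 0.376178
ν = S·e^{−qT}·φ(d₁)·√T = 114.434844

price = 67.871932
ν = 114.434844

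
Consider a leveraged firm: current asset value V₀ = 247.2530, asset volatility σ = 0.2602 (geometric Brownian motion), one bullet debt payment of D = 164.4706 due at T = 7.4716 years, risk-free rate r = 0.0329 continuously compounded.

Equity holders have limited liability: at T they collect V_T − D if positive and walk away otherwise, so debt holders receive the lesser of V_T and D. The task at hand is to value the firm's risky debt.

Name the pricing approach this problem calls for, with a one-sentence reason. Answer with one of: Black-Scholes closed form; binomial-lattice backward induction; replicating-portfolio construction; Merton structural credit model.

Key observation: assets follow a GBM and default happens iff V_T < 164.4706; valuing claims on that split (equity as a call, risky debt as the residual) is the structural model's definition.

framework: Merton structural credit model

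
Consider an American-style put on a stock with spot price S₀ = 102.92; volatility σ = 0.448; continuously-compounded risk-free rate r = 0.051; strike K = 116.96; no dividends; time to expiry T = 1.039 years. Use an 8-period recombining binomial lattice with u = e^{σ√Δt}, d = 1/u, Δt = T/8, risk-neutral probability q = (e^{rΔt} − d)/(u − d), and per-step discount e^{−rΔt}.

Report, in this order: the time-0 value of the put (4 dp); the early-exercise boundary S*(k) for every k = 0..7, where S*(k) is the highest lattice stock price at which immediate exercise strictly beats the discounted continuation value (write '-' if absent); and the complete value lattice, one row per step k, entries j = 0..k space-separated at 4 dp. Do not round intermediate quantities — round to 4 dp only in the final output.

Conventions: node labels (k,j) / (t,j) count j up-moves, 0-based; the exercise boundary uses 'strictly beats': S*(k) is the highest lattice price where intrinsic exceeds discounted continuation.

params: Δt=0.12987 u=1.17521 d=0.85091 q=0.48022 e^(-rΔt)=0.99340
t_8 payoffs: 88.6747 77.8943 63.0051 42.4413 14.0400 0.0000 0.0000 0.0000 0.0000
t_7: node(7,0) S=33.2414 payoff=83.7186 vs cont=82.9465 → 83.7186 [stop]  node(7,1) S=45.9106 payoff=71.0494 vs cont=70.2772 → 71.0494 [stop]  node(7,2) S=63.4086 payoff=53.5514 vs cont=52.7793 → 53.5514 [stop]  node(7,3) S=87.5755 payoff=29.3845 vs cont=28.6124 → 29.3845 [stop]  node(7,4) S=120.9531 payoff=0.0000 vs cont=7.2496 → 7.2496 [wait]  node(7,5) S=167.0520 payoff=0.0000 vs cont=0.0000 → 0.0000 [wait]  node(7,6) S=230.7205 payoff=0.0000 vs cont=0.0000 → 0.0000 [wait]  node(7,7) S=318.6550 payoff=0.0000 vs cont=0.0000 → 0.0000 [wait]  ⇒ S*(7)=87.5755
t_6: node(6,0) S=39.0657 payoff=77.8943 vs cont=77.1221 → 77.8943 [stop]  node(6,1) S=53.9549 payoff=63.0051 vs cont=62.2330 → 63.0051 [stop]  node(6,2) S=74.5187 payoff=42.4413 vs cont=41.6692 → 42.4413 [stop]  node(6,3) S=102.9200 payoff=14.0400 vs cont=18.6311 → 18.6311 [wait]  node(6,4) S=142.1459 payoff=0.0000 vs cont=3.7433 → 3.7433 [wait]  node(6,5) S=196.3220 payoff=0.0000 vs cont=0.0000 → 0.0000 [wait]  node(6,6) S=271.1462 payoff=0.0000 vs cont=0.0000 → 0.0000 [wait]  ⇒ S*(6)=74.5187
t_5: node(5,0) S=45.9106 payoff=71.0494 vs cont=70.2772 → 71.0494 [stop]  node(5,1) S=63.4086 payoff=53.5514 vs cont=52.7793 → 53.5514 [stop]  node(5,2) S=87.5755 payoff=29.3845 vs cont=30.8026 → 30.8026 [wait]  node(5,3) S=120.9531 payoff=0.0000 vs cont=11.4060 → 11.4060 [wait]  node(5,4) S=167.0520 payoff=0.0000 vs cont=1.9329 → 1.9329 [wait]  node(5,5) S=230.7205 payoff=0.0000 vs cont=0.0000 → 0.0000 [wait]  ⇒ S*(5)=63.4086
t_4: node(4,0) S=53.9549 payoff=63.0051 vs cont=62.2330 → 63.0051 [stop]  node(4,1) S=74.5187 payoff=42.4413 vs cont=42.3456 → 42.4413 [stop]  node(4,2) S=102.9200 payoff=14.0400 vs cont=21.3462 → 21.3462 [wait]  node(4,3) S=142.1459 payoff=0.0000 vs cont=6.8116 → 6.8116 [wait]  node(4,4) S=196.3220 payoff=0.0000 vs cont=0.9980 → 0.9980 [wait]  ⇒ S*(4)=74.5187
t_3: node(3,0) S=63.4086 payoff=53.5514 vs cont=52.7793 → 53.5514 [stop]  node(3,1) S=87.5755 payoff=29.3845 vs cont=32.0978 → 32.0978 [wait]  node(3,2) S=120.9531 payoff=0.0000 vs cont=14.2716 → 14.2716 [wait]  node(3,3) S=167.0520 payoff=0.0000 vs cont=3.9933 → 3.9933 [wait]  ⇒ S*(3)=63.4086
t_2: node(2,0) S=74.5187 payoff=42.4413 vs cont=42.9635 → 42.9635 [wait]  node(2,1) S=102.9200 payoff=14.0400 vs cont=23.3819 → 23.3819 [wait]  node(2,2) S=142.1459 payoff=0.0000 vs cont=9.2741 → 9.2741 [wait]  ⇒ S*(2)=-
t_1: node(1,0) S=87.5755 payoff=29.3845 vs cont=33.3386 → 33.3386 [wait]  node(1,1) S=120.9531 payoff=0.0000 vs cont=16.4975 → 16.4975 [wait]  ⇒ S*(1)=-
t_0: node(0,0) S=102.9200 payoff=14.0400 vs cont=25.0845 → 25.0845 [wait]  ⇒ S*(0)=-

price = 25.0845
boundary = - - - 63.4086 74.5187 63.4086 74.5187 87.5755
tree:
25.0845
33.3386 16.4975
42.9635 23.3819 9.2741
53.5514 32.0978 14.2716 3.9933
63.0051 42.4413 21.3462 6.8116 0.9980
71.0494 53.5514 30.8026 11.4060 1.9329 0.0000
77.8943 63.0051 42.4413 18.6311 3.7433 0.0000 0.0000
83.7186 71.0494 53.5514 29.3845 7.2496 0.0000 0.0000 0.0000
88.6747 77.8943 63.0051 42.4413 14.0400 0.0000 0.0000 0.0000 0.0000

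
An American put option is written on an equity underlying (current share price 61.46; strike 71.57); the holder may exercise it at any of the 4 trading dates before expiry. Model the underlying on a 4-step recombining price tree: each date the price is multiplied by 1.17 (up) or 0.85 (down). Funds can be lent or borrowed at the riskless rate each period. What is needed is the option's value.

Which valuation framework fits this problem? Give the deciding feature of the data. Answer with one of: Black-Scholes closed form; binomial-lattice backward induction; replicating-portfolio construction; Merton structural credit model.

framework: binomial-lattice backward induction

Key observation: the exercise right at every one of the 4 steps is what matters: each node needs max(71.57 − S, continuation), which only the stepwise tree valuation starting from spot 61.46 delivers.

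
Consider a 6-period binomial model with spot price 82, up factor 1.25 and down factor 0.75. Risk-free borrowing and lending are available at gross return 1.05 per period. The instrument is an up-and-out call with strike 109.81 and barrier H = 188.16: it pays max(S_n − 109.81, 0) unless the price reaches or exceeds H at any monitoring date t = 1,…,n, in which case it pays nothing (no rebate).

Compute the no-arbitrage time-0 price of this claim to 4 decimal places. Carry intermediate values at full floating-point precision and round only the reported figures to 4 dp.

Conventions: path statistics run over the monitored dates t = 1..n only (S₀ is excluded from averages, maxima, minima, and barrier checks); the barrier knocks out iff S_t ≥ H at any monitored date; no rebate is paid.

price = 7.8364

Set p* = 0.6000 (from d < R < u); the path-dependent value is the discounted p*-expectation over all price paths.
Enumerate all 2^6 = 64 price paths (U = up ×1.25, D = down ×0.75); each path with k up-moves has probability p*^k·(1−p*)^(6−k).
DDDDDD: M=61.5000, payoff=0.0000, prob=0.004096
UDDDDD: M=102.5000, payoff=0.0000, prob=0.006144
DUDDDD: M=76.8750, payoff=0.0000, prob=0.006144
UUDDDD: M=128.1250, payoff=0.0000, prob=0.009216
DDUDDD: M=61.5000, payoff=0.0000, prob=0.006144
UDUDDD: M=102.5000, payoff=0.0000, prob=0.009216
DUUDDD: M=96.0938, payoff=0.0000, prob=0.009216
UUUDDD: M=160.1562, payoff=0.0000, prob=0.013824
DDDUDD: M=61.5000, payoff=0.0000, prob=0.006144
UDDUDD: M=102.5000, payoff=0.0000, prob=0.009216
DUDUDD: M=76.8750, payoff=0.0000, prob=0.009216
UUDUDD: M=128.1250, payoff=0.0000, prob=0.013824
DDUUDD: M=72.0703, payoff=0.0000, prob=0.009216
UDUUDD: M=120.1172, payoff=0.0000, prob=0.013824
DUUUDD: M=120.1172, payoff=0.0000, prob=0.013824
UUUUDD: M=200.1953, payoff=0.0000, prob=0.020736
DDDDUD: M=61.5000, payoff=0.0000, prob=0.006144
UDDDUD: M=102.5000, payoff=0.0000, prob=0.009216
DUDDUD: M=76.8750, payoff=0.0000, prob=0.009216
UUDDUD: M=128.1250, payoff=0.0000, prob=0.013824
DDUDUD: M=61.5000, payoff=0.0000, prob=0.009216
UDUDUD: M=102.5000, payoff=0.0000, prob=0.013824
DUUDUD: M=96.0938, payoff=0.0000, prob=0.013824
UUUDUD: M=160.1562, payoff=2.7999, prob=0.020736
DDDUUD: M=61.5000, payoff=0.0000, prob=0.009216
UDDUUD: M=102.5000, payoff=0.0000, prob=0.013824
DUDUUD: M=90.0879, payoff=0.0000, prob=0.013824
UUDUUD: M=150.1465, payoff=2.7999, prob=0.020736
DDUUUD: M=90.0879, payoff=0.0000, prob=0.013824
UDUUUD: M=150.1465, payoff=2.7999, prob=0.020736
DUUUUD: M=150.1465, payoff=2.7999, prob=0.020736
UUUUUD: M=250.2441, payoff=0.0000, prob=0.031104
DDDDDU: M=61.5000, payoff=0.0000, prob=0.006144
UDDDDU: M=102.5000, payoff=0.0000, prob=0.009216
DUDDDU: M=76.8750, payoff=0.0000, prob=0.009216
UUDDDU: M=128.1250, payoff=0.0000, prob=0.013824
DDUDDU: M=61.5000, payoff=0.0000, prob=0.009216
UDUDDU: M=102.5000, payoff=0.0000, prob=0.013824
DUUDDU: M=96.0938, payoff=0.0000, prob=0.013824
UUUDDU: M=160.1562, payoff=2.7999, prob=0.020736
DDDUDU: M=61.5000, payoff=0.0000, prob=0.009216
UDDUDU: M=102.5000, payoff=0.0000, prob=0.013824
DUDUDU: M=76.8750, payoff=0.0000, prob=0.013824
UUDUDU: M=128.1250, payoff=2.7999, prob=0.020736
DDUUDU: M=72.0703, payoff=0.0000, prob=0.013824
UDUUDU: M=120.1172, payoff=2.7999, prob=0.020736
DUUUDU: M=120.1172, payoff=2.7999, prob=0.020736
UUUUDU: M=200.1953, payoff=0.0000, prob=0.031104
DDDDUU: M=61.5000, payoff=0.0000, prob=0.009216
UDDDUU: M=102.5000, payoff=0.0000, prob=0.013824
DUDDUU: M=76.8750, payoff=0.0000, prob=0.013824
UUDDUU: M=128.1250, payoff=2.7999, prob=0.020736
DDUDUU: M=67.5659, payoff=0.0000, prob=0.013824
UDUDUU: M=112.6099, payoff=2.7999, prob=0.020736
DUUDUU: M=112.6099, payoff=2.7999, prob=0.020736
UUUDUU: M=187.6831, payoff=77.8731, prob=0.031104
DDDUUU: M=67.5659, payoff=0.0000, prob=0.013824
UDDUUU: M=112.6099, payoff=2.7999, prob=0.020736
DUDUUU: M=112.6099, payoff=2.7999, prob=0.020736
UUDUUU: M=187.6831, payoff=77.8731, prob=0.031104
DDUUUU: M=112.6099, payoff=2.7999, prob=0.020736
UDUUUU: M=187.6831, payoff=77.8731, prob=0.031104
DUUUUU: M=187.6831, payoff=77.8731, prob=0.031104
UUUUUU: M=312.8052, payoff=0.0000, prob=0.046656
Price = Σ prob·payoff / R^6 = 10.501472 / 1.340096 = 7.8364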